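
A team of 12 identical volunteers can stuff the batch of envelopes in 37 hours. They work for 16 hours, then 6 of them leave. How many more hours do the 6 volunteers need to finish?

42 hours

One volunteer does 1/444 of the job per hour.
After 16 hours with 12 volunteers, 16/37 is done (21/37 left).
With 6 volunteers the rate is 6/444 = 1/74, so the rest takes 21/37 ÷ 1/74 = 42 hours.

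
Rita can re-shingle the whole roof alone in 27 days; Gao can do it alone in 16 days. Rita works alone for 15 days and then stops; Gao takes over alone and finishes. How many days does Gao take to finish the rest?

In 15 days Rita does 15/27 = 5/9 of the job, leaving 4/9.
Gao works at 1/16 per day, so finishing takes 4/9 ÷ 1/16 = 64/9 days.

64/9 days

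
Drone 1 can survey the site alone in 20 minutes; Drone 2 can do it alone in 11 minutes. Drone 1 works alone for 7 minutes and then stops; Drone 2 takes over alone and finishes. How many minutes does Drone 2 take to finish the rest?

143/20 minutes

In 7 minutes Drone 1 does 7/20 of the job, leaving 13/20.
Drone 2 works at 1/11 per minute, so finishing takes 13/20 ÷ 1/11 = 143/20 minutes.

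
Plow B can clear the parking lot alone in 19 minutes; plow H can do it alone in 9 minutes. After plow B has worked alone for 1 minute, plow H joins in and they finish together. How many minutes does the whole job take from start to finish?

95/14 minutes

In 1 minute plow B does 1/19 of the job, leaving 18/19.
Plow B and plow H together work at 28/171 per minute, so finishing takes 18/19 ÷ 28/171 = 81/14 minutes.
Total time = 1 + 81/14 = 95/14 minutes.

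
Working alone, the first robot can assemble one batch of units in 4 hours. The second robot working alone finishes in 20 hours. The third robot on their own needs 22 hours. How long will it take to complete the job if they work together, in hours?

55/19 hours

Combined rate: 1/4 + 1/20 + 1/22 = (55 + 11 + 10)/220 = 76/220 = 19/55 per hour.
Time = 1 ÷ (19/55) = 55/19 hours.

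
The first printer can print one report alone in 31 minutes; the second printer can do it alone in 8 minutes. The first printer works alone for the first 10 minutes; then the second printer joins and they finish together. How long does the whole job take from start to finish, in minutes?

186/13 minutes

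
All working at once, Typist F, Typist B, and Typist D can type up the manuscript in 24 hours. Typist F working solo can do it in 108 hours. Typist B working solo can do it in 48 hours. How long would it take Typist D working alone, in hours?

432/5 hours

Combined rate is 1/24 per hour.
Known contribution: 1/108 + 1/48 = (4 + 9)/432 = 13/432 per hour.
So Typist D's rate is 1/24 − 13/432 = 5/432, meaning 432/5 hours alone.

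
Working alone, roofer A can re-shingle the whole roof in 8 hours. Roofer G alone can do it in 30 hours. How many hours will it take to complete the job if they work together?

120/19 hours

Combined rate: 1/8 + 1/30 = (15 + 4)/120 = 19/120 per hour.
Time = 1 ÷ (19/120) = 120/19 hours.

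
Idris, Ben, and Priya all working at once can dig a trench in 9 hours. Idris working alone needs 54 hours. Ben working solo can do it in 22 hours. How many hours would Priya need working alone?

297/14 hours

Combined rate is 1/9 per hour.
Known contribution: 1/54 + 1/22 = (11 + 27)/594 = 38/594 = 19/297 per hour.
So Priya's rate is 1/9 − 19/297 = 14/297, meaning 297/14 hours alone.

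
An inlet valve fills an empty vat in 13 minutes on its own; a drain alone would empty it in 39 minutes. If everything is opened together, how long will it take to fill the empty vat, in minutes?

39/2 minutes

Net rate = 1/13 − 1/39 = (3 − 1)/39 = 2/39 per minute.
Filling time = 1 ÷ (2/39) = 39/2 minutes.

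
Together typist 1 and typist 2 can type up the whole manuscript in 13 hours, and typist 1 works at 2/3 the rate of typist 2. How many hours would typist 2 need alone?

Let typist 2's rate be r; then typist 1's rate is (2/3)r, so together (2/3 + 1)r = (5/3)r = 1/13.
Thus r = 3/65 per hour.
Typist 2 alone: 65/3 hours; typist 1 alone: 65/2 hours.

65/3 hours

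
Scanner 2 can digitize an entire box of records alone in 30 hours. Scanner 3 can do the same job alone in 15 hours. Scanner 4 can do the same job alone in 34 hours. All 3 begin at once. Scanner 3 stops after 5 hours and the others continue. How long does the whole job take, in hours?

In the first 5 hours the combined rate is 11/85, so 11/17 of the job is done, leaving 6/17.
After Scanner 3 leaves the rate is 16/255 per hour; the remaining 6/17 takes 45/8 hours.
Total = 5 + 45/8 = 85/8 hours.

85/8 hours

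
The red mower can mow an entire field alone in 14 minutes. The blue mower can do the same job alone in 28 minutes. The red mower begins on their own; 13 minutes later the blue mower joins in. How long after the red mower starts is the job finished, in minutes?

In the first 13 minutes the red mower alone does 13/14 of the job, leaving 1/14.
Once everyone is working, combined rate: 1/14 + 1/28 = (2 + 1)/28 = 3/28 per minute.
Remaining 1/14 at 3/28 per minute takes 2/3 minutes.
Total from the start = 13 + 2/3 = 41/3 minutes.

41/3 minutes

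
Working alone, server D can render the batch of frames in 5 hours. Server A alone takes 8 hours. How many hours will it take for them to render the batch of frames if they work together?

Combined rate: 1/5 + 1/8 = (8 + 5)/40 = 13/40 per hour.
Time = 1 ÷ (13/40) = 40/13 hours.

40/13 hours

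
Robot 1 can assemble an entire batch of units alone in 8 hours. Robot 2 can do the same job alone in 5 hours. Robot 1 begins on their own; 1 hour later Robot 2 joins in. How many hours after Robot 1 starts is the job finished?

48/13 hours

In the first 1 hour Robot 1 alone does 1/8 of the job, leaving 7/8.
Once everyone is working, combined rate: 1/8 + 1/5 = (5 + 8)/40 = 13/40 per hour.
Remaining 7/8 at 13/40 per hour takes 35/13 hours.
Total from the start = 1 + 35/13 = 48/13 hours.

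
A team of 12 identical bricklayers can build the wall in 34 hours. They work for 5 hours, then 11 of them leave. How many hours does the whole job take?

One bricklayer does 1/408 of the job per hour.
After 5 hours with 12 bricklayers, 5/34 is done (29/34 left).
With 1 bricklayer the rate is 1/408, so the rest takes 29/34 ÷ 1/408 = 348 hours.
Total = 5 + 348 = 353 hours.

353 hours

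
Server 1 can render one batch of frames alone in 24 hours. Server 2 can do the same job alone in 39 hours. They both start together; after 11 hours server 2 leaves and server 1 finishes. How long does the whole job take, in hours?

In the first 11 hours the combined rate is 7/104, so 77/104 of the job is done, leaving 27/104.
After server 2 leaves the rate is 1/24 per hour; the remaining 27/104 takes 81/13 hours.
Total = 11 + 81/13 = 224/13 hours.

224/13 hours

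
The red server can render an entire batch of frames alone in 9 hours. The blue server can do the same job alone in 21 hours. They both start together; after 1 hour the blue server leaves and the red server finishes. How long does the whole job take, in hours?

60/7 hours

In the first 1 hour the combined rate is 10/63, so 10/63 of the job is done, leaving 53/63.
After the blue server leaves the rate is 1/9 per hour; the remaining 53/63 takes 53/7 hours.
Total = 1 + 53/7 = 60/7 hours.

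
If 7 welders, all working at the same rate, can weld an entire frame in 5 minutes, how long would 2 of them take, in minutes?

35/2 minutes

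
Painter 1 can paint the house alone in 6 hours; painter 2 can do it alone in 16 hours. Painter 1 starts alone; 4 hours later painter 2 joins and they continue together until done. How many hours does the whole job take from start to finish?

In 4 hours painter 1 does 4/6 = 2/3 of the job, leaving 1/3.
Painter 1 and painter 2 together work at 11/48 per hour, so finishing takes 1/3 ÷ 11/48 = 16/11 hours.
Total time = 4 + 16/11 = 60/11 hours.

60/11 hours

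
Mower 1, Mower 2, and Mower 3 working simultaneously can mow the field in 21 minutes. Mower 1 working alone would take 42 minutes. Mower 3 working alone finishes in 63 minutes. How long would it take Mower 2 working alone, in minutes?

126 minutes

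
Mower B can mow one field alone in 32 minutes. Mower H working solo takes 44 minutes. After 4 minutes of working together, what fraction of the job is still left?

Combined rate: 1/32 + 1/44 = (11 + 8)/352 = 19/352 per minute.
In 4 minutes they complete 4·19/352 = 19/88 of the job.
So 69/88 remains.

69/88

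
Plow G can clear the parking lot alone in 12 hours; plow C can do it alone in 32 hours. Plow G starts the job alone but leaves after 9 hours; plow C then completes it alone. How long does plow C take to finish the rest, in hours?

8 hours

In 9 hours plow G does 9/12 = 3/4 of the job, leaving 1/4.
Plow C works at 1/32 per hour, so finishing takes 1/4 ÷ 1/32 = 8 hours.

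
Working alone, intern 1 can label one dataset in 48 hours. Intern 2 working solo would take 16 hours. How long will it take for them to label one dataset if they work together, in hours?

12 hours

With two workers the combined time is the product over the sum: 48·16/(48+16) = 768/64 = 12 hours.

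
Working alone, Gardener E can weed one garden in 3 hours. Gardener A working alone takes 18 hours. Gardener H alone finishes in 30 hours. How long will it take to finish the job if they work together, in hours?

45/19 hours

Combined rate: 1/3 + 1/18 + 1/30 = (30 + 5 + 3)/90 = 38/90 = 19/45 per hour.
Time = 1 ÷ (19/45) = 45/19 hours.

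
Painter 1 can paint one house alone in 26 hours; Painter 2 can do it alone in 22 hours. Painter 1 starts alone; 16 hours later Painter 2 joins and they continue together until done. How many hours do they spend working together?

In 16 hours Painter 1 does 16/26 = 8/13 of the job, leaving 5/13.
Painter 1 and Painter 2 together work at 12/143 per hour, so finishing takes 5/13 ÷ 12/143 = 55/12 hours.

55/12 hours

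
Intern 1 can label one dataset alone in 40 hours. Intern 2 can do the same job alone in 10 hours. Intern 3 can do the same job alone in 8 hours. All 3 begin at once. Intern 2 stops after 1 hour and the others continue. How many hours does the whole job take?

In the first 1 hour the combined rate is 1/4, so 1/4 of the job is done, leaving 3/4.
After Intern 2 leaves the rate is 3/20 per hour; the remaining 3/4 takes 5 hours.
Total = 1 + 5 = 6 hours.

6 hours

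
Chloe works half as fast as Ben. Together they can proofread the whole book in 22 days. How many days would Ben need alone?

Let Ben's rate be r; then Chloe's rate is (1/2)r, so together (1/2 + 1)r = (3/2)r = 1/22.
Thus r = 1/33 per day.
Ben alone: 33 days; Chloe alone: 66 days.

33 days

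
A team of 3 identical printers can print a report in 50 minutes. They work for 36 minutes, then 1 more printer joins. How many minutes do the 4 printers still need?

One printer does 1/150 of the job per minute.
After 36 minutes with 3 printers, 18/25 is done (7/25 left).
With 4 printers the rate is 4/150 = 2/75, so the rest takes 7/25 ÷ 2/75 = 21/2 minutes.

21/2 minutes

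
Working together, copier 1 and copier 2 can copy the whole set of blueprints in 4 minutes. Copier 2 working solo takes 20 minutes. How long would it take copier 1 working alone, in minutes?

Combined rate is 1/4 per minute.
Known contribution: 1/20 per minute.
So copier 1's rate is 1/4 − 1/20 = 1/5, meaning 5 minutes alone.

5 minutes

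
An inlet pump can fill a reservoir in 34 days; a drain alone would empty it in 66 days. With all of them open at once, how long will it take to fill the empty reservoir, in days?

561/8 days

Net rate = 1/34 − 1/66 = (33 − 17)/1122 = 16/1122 = 8/561 per day.
Filling time = 1 ÷ (8/561) = 561/8 days.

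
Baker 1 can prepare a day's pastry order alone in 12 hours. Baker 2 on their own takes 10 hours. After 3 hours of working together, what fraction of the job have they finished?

Combined rate: 1/12 + 1/10 = (5 + 6)/60 = 11/60 per hour.
In 3 hours they complete 3·11/60 = 11/20 of the job.

11/20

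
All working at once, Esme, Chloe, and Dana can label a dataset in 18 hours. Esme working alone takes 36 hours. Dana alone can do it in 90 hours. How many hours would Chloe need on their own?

Combined rate is 1/18 per hour.
Known contribution: 1/36 + 1/90 = (5 + 2)/180 = 7/180 per hour.
So Chloe's rate is 1/18 − 7/180 = 1/60, meaning 60 hours alone.

60 hours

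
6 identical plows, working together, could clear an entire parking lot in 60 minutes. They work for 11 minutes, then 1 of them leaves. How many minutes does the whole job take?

349/5 minutes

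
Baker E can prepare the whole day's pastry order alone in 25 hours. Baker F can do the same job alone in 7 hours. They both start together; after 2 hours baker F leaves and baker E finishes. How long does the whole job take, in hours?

125/7 hours

In the first 2 hours the combined rate is 32/175, so 64/175 of the job is done, leaving 111/175.
After baker F leaves the rate is 1/25 per hour; the remaining 111/175 takes 111/7 hours.
Total = 2 + 111/7 = 125/7 hours.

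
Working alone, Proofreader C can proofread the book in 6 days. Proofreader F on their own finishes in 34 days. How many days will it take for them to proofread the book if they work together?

51/10 days

With two workers the combined time is the product over the sum: 6·34/(6+34) = 204/40 = 51/10 days.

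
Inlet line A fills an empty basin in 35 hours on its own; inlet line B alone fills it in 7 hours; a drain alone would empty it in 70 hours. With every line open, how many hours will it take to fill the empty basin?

70/11 hours

Net rate = 1/35 + 1/7 − 1/70 = (2 + 10 − 1)/70 = 11/70 per hour.
Filling time = 1 ÷ (11/70) = 70/11 hours.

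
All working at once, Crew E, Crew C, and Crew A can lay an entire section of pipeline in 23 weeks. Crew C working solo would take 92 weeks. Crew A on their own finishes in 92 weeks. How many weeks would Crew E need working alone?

Combined rate is 1/23 per week.
Known contribution: 1/92 + 1/92 = (1 + 1)/92 = 2/92 = 1/46 per week.
So Crew E's rate is 1/23 − 1/46 = 1/46, meaning 46 weeks alone.

46 weeks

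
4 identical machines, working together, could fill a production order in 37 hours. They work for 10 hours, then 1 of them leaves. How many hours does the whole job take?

46 hours

One machine does 1/148 of the job per hour.
After 10 hours with 4 machines, 10/37 is done (27/37 left).
With 3 machines the rate is 3/148, so the rest takes 27/37 ÷ 3/148 = 36 hours.
Total = 10 + 36 = 46 hours.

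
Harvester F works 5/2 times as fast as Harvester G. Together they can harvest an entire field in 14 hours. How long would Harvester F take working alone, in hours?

98/5 hours

Let Harvester G's rate be r; then Harvester F's rate is (5/2)r, so together (5/2 + 1)r = (7/2)r = 1/14.
Thus r = 1/49 per hour.
Harvester G alone: 49 hours; Harvester F alone: 98/5 hours.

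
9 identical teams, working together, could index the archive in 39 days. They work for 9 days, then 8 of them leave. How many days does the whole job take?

One team does 1/351 of the job per day.
After 9 days with 9 teams, 3/13 is done (10/13 left).
With 1 team the rate is 1/351, so the rest takes 10/13 ÷ 1/351 = 270 days.
Total = 9 + 270 = 279 days.

279 days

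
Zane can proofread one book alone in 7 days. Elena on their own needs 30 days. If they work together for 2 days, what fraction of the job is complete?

Combined rate: 1/7 + 1/30 = (30 + 7)/210 = 37/210 per day.
In 2 days they complete 2·37/210 = 37/105 of the job.

37/105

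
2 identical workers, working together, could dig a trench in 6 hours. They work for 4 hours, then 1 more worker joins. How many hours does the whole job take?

16/3 hours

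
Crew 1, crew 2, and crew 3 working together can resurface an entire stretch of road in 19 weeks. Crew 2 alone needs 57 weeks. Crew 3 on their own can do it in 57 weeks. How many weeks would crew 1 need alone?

57 weeks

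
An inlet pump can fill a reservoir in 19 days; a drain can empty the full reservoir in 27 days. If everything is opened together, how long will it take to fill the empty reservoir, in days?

Net rate = 1/19 − 1/27 = (27 − 19)/513 = 8/513 per day.
Filling time = 1 ÷ (8/513) = 513/8 days.

513/8 days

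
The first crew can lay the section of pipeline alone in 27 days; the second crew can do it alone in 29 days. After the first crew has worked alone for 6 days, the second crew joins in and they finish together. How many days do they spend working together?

87/8 days

In 6 days the first crew does 6/27 = 2/9 of the job, leaving 7/9.
The first crew and the second crew together work at 56/783 per day, so finishing takes 7/9 ÷ 56/783 = 87/8 days.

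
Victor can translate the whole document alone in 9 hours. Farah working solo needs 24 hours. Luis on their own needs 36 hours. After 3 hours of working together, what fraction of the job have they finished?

13/24

Combined rate: 1/9 + 1/24 + 1/36 = (8 + 3 + 2)/72 = 13/72 per hour.
In 3 hours they complete 3·13/72 = 13/24 of the job.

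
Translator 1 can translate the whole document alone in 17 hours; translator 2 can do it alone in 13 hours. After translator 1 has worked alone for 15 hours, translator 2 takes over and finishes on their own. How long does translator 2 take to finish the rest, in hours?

In 15 hours translator 1 does 15/17 of the job, leaving 2/17.
Translator 2 works at 1/13 per hour, so finishing takes 2/17 ÷ 1/13 = 26/17 hours.

26/17 hours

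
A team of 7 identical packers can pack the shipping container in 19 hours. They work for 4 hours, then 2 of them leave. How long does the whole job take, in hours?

25 hours

One packer does 1/133 of the job per hour.
After 4 hours with 7 packers, 4/19 is done (15/19 left).
With 5 packers the rate is 5/133, so the rest takes 15/19 ÷ 5/133 = 21 hours.
Total = 4 + 21 = 25 hours.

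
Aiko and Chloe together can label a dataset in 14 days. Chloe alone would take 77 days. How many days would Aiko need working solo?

154/9 days

Combined rate is 1/14 per day.
Known contribution: 1/77 per day.
So Aiko's rate is 1/14 − 1/77 = 9/154, meaning 154/9 days alone.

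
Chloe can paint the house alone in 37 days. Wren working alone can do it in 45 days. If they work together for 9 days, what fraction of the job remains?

Combined rate: 1/37 + 1/45 = (45 + 37)/1665 = 82/1665 per day.
In 9 days they complete 9·82/1665 = 82/185 of the job.
So 103/185 remains.

103/185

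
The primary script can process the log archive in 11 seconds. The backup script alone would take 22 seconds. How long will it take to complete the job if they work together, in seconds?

22/3 seconds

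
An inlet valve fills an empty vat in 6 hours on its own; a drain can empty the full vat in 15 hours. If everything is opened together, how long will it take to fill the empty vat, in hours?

10 hours

Net rate = 1/6 − 1/15 = (5 − 2)/30 = 3/30 = 1/10 per hour.
Filling time = 1 ÷ (1/10) = 10 hours.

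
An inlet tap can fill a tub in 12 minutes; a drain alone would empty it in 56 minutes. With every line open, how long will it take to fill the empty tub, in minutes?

Net rate = 1/12 − 1/56 = (14 − 3)/168 = 11/168 per minute.
Filling time = 1 ÷ (11/168) = 168/11 minutes.

168/11 minutes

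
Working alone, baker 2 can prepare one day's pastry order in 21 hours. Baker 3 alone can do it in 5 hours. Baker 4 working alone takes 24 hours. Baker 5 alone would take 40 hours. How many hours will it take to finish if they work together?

35/11 hours

Combined rate: 1/21 + 1/5 + 1/24 + 1/40 = (40 + 168 + 35 + 21)/840 = 264/840 = 11/35 per hour.
Time = 1 ÷ (11/35) = 35/11 hours.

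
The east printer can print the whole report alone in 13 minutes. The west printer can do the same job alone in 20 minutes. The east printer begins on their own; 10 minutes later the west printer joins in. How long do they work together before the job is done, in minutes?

20/11 minutes

In the first 10 minutes the east printer alone does 10/13 of the job, leaving 3/13.
Once everyone is working, combined rate: 1/13 + 1/20 = (20 + 13)/260 = 33/260 per minute.
Remaining 3/13 at 33/260 per minute takes 20/11 minutes.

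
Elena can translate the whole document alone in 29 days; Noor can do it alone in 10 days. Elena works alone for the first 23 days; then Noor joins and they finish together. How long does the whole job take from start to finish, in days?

In 23 days Elena does 23/29 of the job, leaving 6/29.
Elena and Noor together work at 39/290 per day, so finishing takes 6/29 ÷ 39/290 = 20/13 days.
Total time = 23 + 20/13 = 319/13 days.

319/13 days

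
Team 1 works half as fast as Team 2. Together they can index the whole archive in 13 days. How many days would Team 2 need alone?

39/2 days

Let Team 2's rate be r; then Team 1's rate is (1/2)r, so together (1/2 + 1)r = (3/2)r = 1/13.
Thus r = 2/39 per day.
Team 2 alone: 39/2 days; Team 1 alone: 39 days.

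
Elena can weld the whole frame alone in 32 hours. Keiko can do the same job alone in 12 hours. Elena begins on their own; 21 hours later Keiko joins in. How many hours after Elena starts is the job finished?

In the first 21 hours Elena alone does 21/32 of the job, leaving 11/32.
Once everyone is working, combined rate: 1/32 + 1/12 = (3 + 8)/96 = 11/96 per hour.
Remaining 11/32 at 11/96 per hour takes 3 hours.
Total from the start = 21 + 3 = 24 hours.

24 hours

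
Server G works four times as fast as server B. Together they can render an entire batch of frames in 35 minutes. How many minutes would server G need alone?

Let server B's rate be r; then server G's rate is 4r, so together (4 + 1)r = 5r = 1/35.
Thus r = 1/175 per minute.
Server B alone: 175 minutes; server G alone: 175/4 minutes.

175/4 minutes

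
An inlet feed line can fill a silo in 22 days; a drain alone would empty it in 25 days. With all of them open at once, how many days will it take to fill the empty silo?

Net rate = 1/22 − 1/25 = (25 − 22)/550 = 3/550 per day.
Filling time = 1 ÷ (3/550) = 550/3 days.

550/3 days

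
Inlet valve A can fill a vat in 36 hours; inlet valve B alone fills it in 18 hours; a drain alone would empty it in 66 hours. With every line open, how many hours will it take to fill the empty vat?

44/3 hours

Net rate = 1/36 + 1/18 − 1/66 = (11 + 22 − 6)/396 = 27/396 = 3/44 per hour.
Filling time = 1 ÷ (3/44) = 44/3 hours.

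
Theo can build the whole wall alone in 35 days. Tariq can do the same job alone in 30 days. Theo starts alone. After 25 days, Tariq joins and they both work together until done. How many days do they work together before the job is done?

60/13 days

In the first 25 days Theo alone does 25/35 = 5/7 of the job, leaving 2/7.
Once everyone is working, combined rate: 1/35 + 1/30 = (6 + 7)/210 = 13/210 per day.
Remaining 2/7 at 13/210 per day takes 60/13 days.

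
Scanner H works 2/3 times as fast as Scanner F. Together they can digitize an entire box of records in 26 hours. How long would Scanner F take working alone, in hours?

Let Scanner F's rate be r; then Scanner H's rate is (2/3)r, so together (2/3 + 1)r = (5/3)r = 1/26.
Thus r = 3/130 per hour.
Scanner F alone: 130/3 hours; Scanner H alone: 65 hours.

130/3 hours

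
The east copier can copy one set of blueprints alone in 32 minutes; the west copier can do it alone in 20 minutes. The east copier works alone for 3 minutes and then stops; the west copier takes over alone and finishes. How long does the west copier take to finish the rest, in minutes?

145/8 minutes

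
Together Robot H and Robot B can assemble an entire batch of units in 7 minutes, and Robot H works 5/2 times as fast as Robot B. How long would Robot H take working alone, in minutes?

Let Robot B's rate be r; then Robot H's rate is (5/2)r, so together (5/2 + 1)r = (7/2)r = 1/7.
Thus r = 2/49 per minute.
Robot B alone: 49/2 minutes; Robot H alone: 49/5 minutes.

49/5 minutes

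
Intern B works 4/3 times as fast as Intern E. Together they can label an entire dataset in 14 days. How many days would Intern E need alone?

Let Intern E's rate be r; then Intern B's rate is (4/3)r, so together (4/3 + 1)r = (7/3)r = 1/14.
Thus r = 3/98 per day.
Intern E alone: 98/3 days; Intern B alone: 49/2 days.

98/3 days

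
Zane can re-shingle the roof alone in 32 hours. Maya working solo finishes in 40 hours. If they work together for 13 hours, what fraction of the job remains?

Combined rate: 1/32 + 1/40 = (5 + 4)/160 = 9/160 per hour.
In 13 hours they complete 13·9/160 = 117/160 of the job.
So 43/160 remains.

43/160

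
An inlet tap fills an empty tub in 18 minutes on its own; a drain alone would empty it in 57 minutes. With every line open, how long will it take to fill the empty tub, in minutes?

342/13 minutes

Net rate = 1/18 − 1/57 = (19 − 6)/342 = 13/342 per minute.
Filling time = 1 ÷ (13/342) = 342/13 minutes.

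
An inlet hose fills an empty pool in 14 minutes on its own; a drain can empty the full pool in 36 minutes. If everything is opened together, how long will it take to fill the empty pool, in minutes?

Net rate = 1/14 − 1/36 = (18 − 7)/252 = 11/252 per minute.
Filling time = 1 ÷ (11/252) = 252/11 minutes.

252/11 minutes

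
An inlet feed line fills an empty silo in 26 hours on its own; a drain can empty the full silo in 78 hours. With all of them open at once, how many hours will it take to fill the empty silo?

Net rate = 1/26 − 1/78 = (3 − 1)/78 = 2/78 = 1/39 per hour.
Filling time = 1 ÷ (1/39) = 39 hours.

39 hours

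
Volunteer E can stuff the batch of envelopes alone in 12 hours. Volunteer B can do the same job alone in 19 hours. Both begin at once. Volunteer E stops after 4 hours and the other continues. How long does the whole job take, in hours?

38/3 hours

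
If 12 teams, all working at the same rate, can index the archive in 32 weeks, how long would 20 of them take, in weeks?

96/5 weeks

Total work is 12·32 = 384 team-weeks.
With 20 teams: 384/20 = 96/5 weeks.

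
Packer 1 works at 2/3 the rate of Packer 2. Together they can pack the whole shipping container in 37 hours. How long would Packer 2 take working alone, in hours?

Let Packer 2's rate be r; then Packer 1's rate is (2/3)r, so together (2/3 + 1)r = (5/3)r = 1/37.
Thus r = 3/185 per hour.
Packer 2 alone: 185/3 hours; Packer 1 alone: 185/2 hours.

185/3 hours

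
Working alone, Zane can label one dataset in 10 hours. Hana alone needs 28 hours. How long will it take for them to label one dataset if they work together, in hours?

140/19 hours

With two workers the combined time is the product over the sum: 10·28/(10+28) = 280/38 = 140/19 hours.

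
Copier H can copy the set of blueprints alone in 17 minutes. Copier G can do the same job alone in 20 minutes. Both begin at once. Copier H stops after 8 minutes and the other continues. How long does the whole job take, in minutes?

In the first 8 minutes the combined rate is 37/340, so 74/85 of the job is done, leaving 11/85.
After Copier H leaves the rate is 1/20 per minute; the remaining 11/85 takes 44/17 minutes.
Total = 8 + 44/17 = 180/17 minutes.

180/17 minutes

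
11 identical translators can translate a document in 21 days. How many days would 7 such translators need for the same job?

33 days

Total work is 11·21 = 231 translator-days.
With 7 translators: 231/7 = 33 days.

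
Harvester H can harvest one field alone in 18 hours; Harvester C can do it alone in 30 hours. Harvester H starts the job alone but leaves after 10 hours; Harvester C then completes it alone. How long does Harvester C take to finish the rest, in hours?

In 10 hours Harvester H does 10/18 = 5/9 of the job, leaving 4/9.
Harvester C works at 1/30 per hour, so finishing takes 4/9 ÷ 1/30 = 40/3 hours.

40/3 hours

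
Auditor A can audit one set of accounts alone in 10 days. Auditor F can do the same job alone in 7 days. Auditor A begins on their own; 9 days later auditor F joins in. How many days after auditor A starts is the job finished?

In the first 9 days auditor A alone does 9/10 of the job, leaving 1/10.
Once everyone is working, combined rate: 1/10 + 1/7 = (7 + 10)/70 = 17/70 per day.
Remaining 1/10 at 17/70 per day takes 7/17 days.
Total from the start = 9 + 7/17 = 160/17 days.

160/17 days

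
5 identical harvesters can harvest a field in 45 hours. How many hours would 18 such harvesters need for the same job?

Total work is 5·45 = 225 harvester-hours.
With 18 harvesters: 225/18 = 25/2 hours.

25/2 hours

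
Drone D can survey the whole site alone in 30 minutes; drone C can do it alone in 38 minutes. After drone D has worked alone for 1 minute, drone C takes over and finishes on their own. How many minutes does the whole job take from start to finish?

In 1 minute drone D does 1/30 of the job, leaving 29/30.
Drone C works at 1/38 per minute, so finishing takes 29/30 ÷ 1/38 = 551/15 minutes.
Total time = 1 + 551/15 = 566/15 minutes.

566/15 minutes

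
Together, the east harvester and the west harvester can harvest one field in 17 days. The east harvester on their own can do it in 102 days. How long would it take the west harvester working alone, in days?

Combined rate is 1/17 per day.
Known contribution: 1/102 per day.
So the west harvester's rate is 1/17 − 1/102 = 5/102, meaning 102/5 days alone.

102/5 days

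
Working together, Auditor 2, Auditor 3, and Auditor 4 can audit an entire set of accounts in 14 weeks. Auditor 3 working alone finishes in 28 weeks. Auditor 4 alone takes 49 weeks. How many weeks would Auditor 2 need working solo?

196/3 weeks

Combined rate is 1/14 per week.
Known contribution: 1/28 + 1/49 = (7 + 4)/196 = 11/196 per week.
So Auditor 2's rate is 1/14 − 11/196 = 3/196, meaning 196/3 weeks alone.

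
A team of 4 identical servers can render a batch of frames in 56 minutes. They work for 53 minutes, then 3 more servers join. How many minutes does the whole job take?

383/7 minutes

One server does 1/224 of the job per minute.
After 53 minutes with 4 servers, 53/56 is done (3/56 left).
With 7 servers the rate is 7/224 = 1/32, so the rest takes 3/56 ÷ 1/32 = 12/7 minutes.
Total = 53 + 12/7 = 383/7 minutes.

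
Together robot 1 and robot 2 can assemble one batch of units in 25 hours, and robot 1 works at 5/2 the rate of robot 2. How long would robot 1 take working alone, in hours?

Let robot 2's rate be r; then robot 1's rate is (5/2)r, so together (5/2 + 1)r = (7/2)r = 1/25.
Thus r = 2/175 per hour.
Robot 2 alone: 175/2 hours; robot 1 alone: 35 hours.

35 hours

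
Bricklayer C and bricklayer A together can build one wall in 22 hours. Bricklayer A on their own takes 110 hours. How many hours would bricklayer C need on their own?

55/2 hours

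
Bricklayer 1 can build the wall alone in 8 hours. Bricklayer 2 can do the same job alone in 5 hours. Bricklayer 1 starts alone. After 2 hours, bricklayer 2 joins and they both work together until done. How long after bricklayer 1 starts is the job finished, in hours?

56/13 hours

In the first 2 hours bricklayer 1 alone does 2/8 = 1/4 of the job, leaving 3/4.
Once everyone is working, combined rate: 1/8 + 1/5 = (5 + 8)/40 = 13/40 per hour.
Remaining 3/4 at 13/40 per hour takes 30/13 hours.
Total from the start = 2 + 30/13 = 56/13 hours.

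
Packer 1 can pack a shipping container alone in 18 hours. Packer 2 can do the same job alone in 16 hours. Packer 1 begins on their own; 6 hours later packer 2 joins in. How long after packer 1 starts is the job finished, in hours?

198/17 hours

In the first 6 hours packer 1 alone does 6/18 = 1/3 of the job, leaving 2/3.
Once everyone is working, combined rate: 1/18 + 1/16 = (8 + 9)/144 = 17/144 per hour.
Remaining 2/3 at 17/144 per hour takes 96/17 hours.
Total from the start = 6 + 96/17 = 198/17 hours.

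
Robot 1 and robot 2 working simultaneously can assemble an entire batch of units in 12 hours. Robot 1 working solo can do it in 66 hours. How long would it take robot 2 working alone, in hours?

44/3 hours

Combined rate is 1/12 per hour.
Known contribution: 1/66 per hour.
So robot 2's rate is 1/12 − 1/66 = 3/44, meaning 44/3 hours alone.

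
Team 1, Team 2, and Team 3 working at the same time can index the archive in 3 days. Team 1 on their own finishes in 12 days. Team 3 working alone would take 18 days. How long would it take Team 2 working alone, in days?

36/7 days

Combined rate is 1/3 per day.
Known contribution: 1/12 + 1/18 = (3 + 2)/36 = 5/36 per day.
So Team 2's rate is 1/3 − 5/36 = 7/36, meaning 36/7 days alone.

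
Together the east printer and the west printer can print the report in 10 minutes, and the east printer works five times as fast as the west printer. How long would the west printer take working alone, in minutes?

Let the west printer's rate be r; then the east printer's rate is 5r, so together (5 + 1)r = 6r = 1/10.
Thus r = 1/60 per minute.
The west printer alone: 60 minutes; the east printer alone: 12 minutes.

60 minutes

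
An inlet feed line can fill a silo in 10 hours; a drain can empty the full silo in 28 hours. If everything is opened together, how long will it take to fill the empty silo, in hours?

Net rate = 1/10 − 1/28 = (14 − 5)/140 = 9/140 per hour.
Filling time = 1 ÷ (9/140) = 140/9 hours.

140/9 hours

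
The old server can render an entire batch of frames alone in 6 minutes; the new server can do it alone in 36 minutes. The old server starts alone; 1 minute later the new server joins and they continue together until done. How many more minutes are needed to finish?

In 1 minute the old server does 1/6 of the job, leaving 5/6.
The old server and the new server together work at 7/36 per minute, so finishing takes 5/6 ÷ 7/36 = 30/7 minutes.

30/7 minutes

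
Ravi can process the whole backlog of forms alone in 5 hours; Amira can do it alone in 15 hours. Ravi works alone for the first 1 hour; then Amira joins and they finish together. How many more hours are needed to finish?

3 hours

In 1 hour Ravi does 1/5 of the job, leaving 4/5.
Ravi and Amira together work at 4/15 per hour, so finishing takes 4/5 ÷ 4/15 = 3 hours.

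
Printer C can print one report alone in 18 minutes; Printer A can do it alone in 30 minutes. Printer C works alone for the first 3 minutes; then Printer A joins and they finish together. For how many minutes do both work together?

In 3 minutes Printer C does 3/18 = 1/6 of the job, leaving 5/6.
Printer C and Printer A together work at 4/45 per minute, so finishing takes 5/6 ÷ 4/45 = 75/8 minutes.

75/8 minutes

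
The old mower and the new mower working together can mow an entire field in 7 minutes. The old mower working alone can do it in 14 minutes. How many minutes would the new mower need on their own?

14 minutes

Combined rate is 1/7 per minute.
Known contribution: 1/14 per minute.
So the new mower's rate is 1/7 − 1/14 = 1/14, meaning 14 minutes alone.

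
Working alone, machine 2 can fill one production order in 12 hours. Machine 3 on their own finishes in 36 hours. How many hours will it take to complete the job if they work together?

Combined rate: 1/12 + 1/36 = (3 + 1)/36 = 4/36 = 1/9 per hour.
Time = 1 ÷ (1/9) = 9 hours.

9 hours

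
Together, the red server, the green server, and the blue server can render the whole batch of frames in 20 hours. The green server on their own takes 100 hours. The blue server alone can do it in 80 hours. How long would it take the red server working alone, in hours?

400/11 hours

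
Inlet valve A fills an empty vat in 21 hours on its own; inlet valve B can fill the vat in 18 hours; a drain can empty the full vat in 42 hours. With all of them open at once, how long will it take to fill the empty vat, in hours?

Net rate = 1/21 + 1/18 − 1/42 = (6 + 7 − 3)/126 = 10/126 = 5/63 per hour.
Filling time = 1 ÷ (5/63) = 63/5 hours.

63/5 hours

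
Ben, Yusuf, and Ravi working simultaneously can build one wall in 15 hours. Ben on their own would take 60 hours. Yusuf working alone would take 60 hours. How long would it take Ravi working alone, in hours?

Combined rate is 1/15 per hour.
Known contribution: 1/60 + 1/60 = (1 + 1)/60 = 2/60 = 1/30 per hour.
So Ravi's rate is 1/15 − 1/30 = 1/30, meaning 30 hours alone.

30 hours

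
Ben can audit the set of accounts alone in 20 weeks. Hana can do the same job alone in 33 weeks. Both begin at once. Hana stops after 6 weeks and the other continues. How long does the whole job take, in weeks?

180/11 weeks

In the first 6 weeks the combined rate is 53/660, so 53/110 of the job is done, leaving 57/110.
After Hana leaves the rate is 1/20 per week; the remaining 57/110 takes 114/11 weeks.
Total = 6 + 114/11 = 180/11 weeks.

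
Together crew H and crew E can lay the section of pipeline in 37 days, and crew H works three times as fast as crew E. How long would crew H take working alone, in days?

148/3 days

Let crew E's rate be r; then crew H's rate is 3r, so together (3 + 1)r = 4r = 1/37.
Thus r = 1/148 per day.
Crew E alone: 148 days; crew H alone: 148/3 days.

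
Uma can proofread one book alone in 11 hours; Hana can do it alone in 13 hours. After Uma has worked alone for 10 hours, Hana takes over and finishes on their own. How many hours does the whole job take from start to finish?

123/11 hours

In 10 hours Uma does 10/11 of the job, leaving 1/11.
Hana works at 1/13 per hour, so finishing takes 1/11 ÷ 1/13 = 13/11 hours.
Total time = 10 + 13/11 = 123/11 hours.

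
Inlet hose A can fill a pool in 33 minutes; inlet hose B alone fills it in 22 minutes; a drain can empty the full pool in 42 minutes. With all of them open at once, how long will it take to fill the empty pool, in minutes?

77/4 minutes

Net rate = 1/33 + 1/22 − 1/42 = (14 + 21 − 11)/462 = 24/462 = 4/77 per minute.
Filling time = 1 ÷ (4/77) = 77/4 minutes.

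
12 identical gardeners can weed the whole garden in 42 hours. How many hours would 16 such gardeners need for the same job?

Total work is 12·42 = 504 gardener-hours.
With 16 gardeners: 504/16 = 63/2 hours.

63/2 hours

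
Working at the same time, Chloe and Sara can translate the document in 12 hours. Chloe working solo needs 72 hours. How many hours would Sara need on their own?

72/5 hours

Combined rate is 1/12 per hour.
Known contribution: 1/72 per hour.
So Sara's rate is 1/12 − 1/72 = 5/72, meaning 72/5 hours alone.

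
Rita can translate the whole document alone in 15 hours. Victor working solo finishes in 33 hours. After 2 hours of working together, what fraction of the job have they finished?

Combined rate: 1/15 + 1/33 = (11 + 5)/165 = 16/165 per hour.
In 2 hours they complete 2·16/165 = 32/165 of the job.

32/165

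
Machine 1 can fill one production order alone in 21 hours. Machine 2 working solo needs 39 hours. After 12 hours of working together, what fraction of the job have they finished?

80/91

Combined rate: 1/21 + 1/39 = (13 + 7)/273 = 20/273 per hour.
In 12 hours they complete 12·20/273 = 80/91 of the job.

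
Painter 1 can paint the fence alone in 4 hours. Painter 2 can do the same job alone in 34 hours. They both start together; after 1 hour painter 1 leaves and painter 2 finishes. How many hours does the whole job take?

In the first 1 hour the combined rate is 19/68, so 19/68 of the job is done, leaving 49/68.
After painter 1 leaves the rate is 1/34 per hour; the remaining 49/68 takes 49/2 hours.
Total = 1 + 49/2 = 51/2 hours.

51/2 hours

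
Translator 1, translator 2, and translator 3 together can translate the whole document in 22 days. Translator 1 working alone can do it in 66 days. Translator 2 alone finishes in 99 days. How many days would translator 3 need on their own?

99/2 days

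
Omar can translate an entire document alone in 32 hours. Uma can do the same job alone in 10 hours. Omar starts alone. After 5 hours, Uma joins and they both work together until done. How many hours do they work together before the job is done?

45/7 hours

In the first 5 hours Omar alone does 5/32 of the job, leaving 27/32.
Once everyone is working, combined rate: 1/32 + 1/10 = (5 + 16)/160 = 21/160 per hour.
Remaining 27/32 at 21/160 per hour takes 45/7 hours.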